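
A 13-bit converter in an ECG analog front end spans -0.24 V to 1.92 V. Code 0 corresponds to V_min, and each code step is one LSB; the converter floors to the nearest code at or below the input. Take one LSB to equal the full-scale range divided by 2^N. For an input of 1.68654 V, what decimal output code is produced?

Full-scale range = 1.92 V − (-0.24 V) = 2.16 V. LSB = 2.16 V / 2^13 ≈ 263.7 µV.
code = ⌊(V_in − V_min)/LSB⌋ = ⌊(V_in − V_min) × 2^13 / range⌋
     = ⌊(1.68654 − (-0.24)) × 8192 / 2.16⌋ = ⌊1.92654 × 8192/2.16⌋
     = ⌊7306.581⌋ = 7306.

7306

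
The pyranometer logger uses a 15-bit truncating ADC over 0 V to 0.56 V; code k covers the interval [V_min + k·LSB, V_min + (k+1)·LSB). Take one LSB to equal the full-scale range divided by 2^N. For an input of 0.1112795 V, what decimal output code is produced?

V_FS = 0.56 V. LSB = 0.56 V / 2^15 ≈ 17.09 µV.
(V_in − V_min) × 2^15/range = (0.1112795 − (0)) × 32768/0.56 = 6511.440.
Floor → code = 6511.

6511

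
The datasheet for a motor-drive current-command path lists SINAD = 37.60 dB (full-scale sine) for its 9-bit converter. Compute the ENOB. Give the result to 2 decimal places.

5.95 bits

ENOB = (37.60 − 1.76)/6.02 = 5.9535 bits.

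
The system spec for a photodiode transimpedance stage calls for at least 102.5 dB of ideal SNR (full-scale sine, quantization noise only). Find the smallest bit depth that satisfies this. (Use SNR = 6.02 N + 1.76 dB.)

N ≥ (102.5 − 1.76)/6.02 = 16.734 → N_min = 17.

17 bits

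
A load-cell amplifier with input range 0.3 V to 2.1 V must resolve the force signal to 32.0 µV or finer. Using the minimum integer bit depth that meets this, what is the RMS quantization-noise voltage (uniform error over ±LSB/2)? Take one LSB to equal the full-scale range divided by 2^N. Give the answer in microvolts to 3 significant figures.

7.93 µV

Full-scale range = 2.1 V − (0.3 V) = 1.8 V.
Need 2^N ≥ 1.8 V / 32.0 µV = 56250 → N_min = 16.
One LSB is 1.8 V / 65536 = 27.466 µV.
σ_q = LSB/√12 = 27.466 µV/3.4641 = 7.93 µV.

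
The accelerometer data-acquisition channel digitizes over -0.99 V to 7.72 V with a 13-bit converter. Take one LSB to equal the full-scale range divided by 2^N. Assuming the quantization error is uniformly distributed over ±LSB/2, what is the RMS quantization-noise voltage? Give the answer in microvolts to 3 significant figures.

Full-scale range = 7.72 V − (-0.99 V) = 8.71 V.
LSB = 8.71 V / 2^13 = 1.0632 mV.
For a uniform distribution on [−LSB/2, +LSB/2], V_rms = LSB/√12 = 1.0632 mV/3.4641 = 307 µV.

307 µV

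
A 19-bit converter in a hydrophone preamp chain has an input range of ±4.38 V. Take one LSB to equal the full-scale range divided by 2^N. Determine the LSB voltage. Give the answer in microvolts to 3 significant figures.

Full-scale range = 4.38 V − (-4.38 V) = 8.76 V.
There are 2^19 = 524288 steps.
One LSB is 8.76 V / 524288 = 16.7 µV.

16.7 µV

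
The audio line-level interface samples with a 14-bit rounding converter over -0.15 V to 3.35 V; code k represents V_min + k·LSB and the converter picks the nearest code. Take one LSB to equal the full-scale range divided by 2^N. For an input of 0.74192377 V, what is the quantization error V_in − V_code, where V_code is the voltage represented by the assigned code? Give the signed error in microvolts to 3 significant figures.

+47.5 µV

The full-scale span is 3.35 − (-0.15) = 3.5 V. LSB = 3.5 V / 2^14 ≈ 213.6 µV.
(V_in − V_min)/LSB = (0.74192377 − (-0.15)) × 16384/3.5 = 4175.2226 → nearest code k = 4175.
Reconstructed level: -0.15 + 4175 × 3.5/16384 V = 0.74187622070 V.
Error = V_in − V_code = 0.74192377 − (0.74187622070) = +47.5 µV.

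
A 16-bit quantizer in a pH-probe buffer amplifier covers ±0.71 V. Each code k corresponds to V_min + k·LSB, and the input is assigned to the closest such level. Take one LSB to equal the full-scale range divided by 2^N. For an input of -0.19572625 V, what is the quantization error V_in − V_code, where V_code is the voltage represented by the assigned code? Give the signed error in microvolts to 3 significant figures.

−3.90 µV

The full-scale span is 0.71 − (-0.71) = 1.42 V. LSB = 1.42 V / 2^16 ≈ 21.67 µV.
(V_in − V_min)/LSB = (-0.19572625 − (-0.71)) × 65536/1.42 = 23734.8201 → nearest code k = 23735.
Reconstructed level: -0.71 + 23735 × 1.42/65536 V = -0.19572235107 V.
e = -0.19572625 − (-0.19572235107) = −3.90 µV.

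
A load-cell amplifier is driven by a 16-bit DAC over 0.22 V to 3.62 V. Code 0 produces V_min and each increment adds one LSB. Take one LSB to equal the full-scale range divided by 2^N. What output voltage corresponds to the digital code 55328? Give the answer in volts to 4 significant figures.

3.090 V

Range = 3.62 − (0.22) = 3.4 V. LSB = 3.4 V / 2^16.
V_out = 0.22 + 55328 × (3.4/65536) V
      = 0.22 + 2.87041 = 3.09041 V.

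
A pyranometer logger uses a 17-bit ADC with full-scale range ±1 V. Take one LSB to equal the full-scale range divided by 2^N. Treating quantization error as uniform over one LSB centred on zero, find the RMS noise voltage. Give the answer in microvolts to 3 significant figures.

4.40 µV

The full-scale span is 1 − (-1) = 2 V.
LSB = 2 V ÷ 2^17 = 2/131072 V = 15.259 µV.
V_rms = LSB/√12 = 15.259 µV / √12 = 4.40 µV.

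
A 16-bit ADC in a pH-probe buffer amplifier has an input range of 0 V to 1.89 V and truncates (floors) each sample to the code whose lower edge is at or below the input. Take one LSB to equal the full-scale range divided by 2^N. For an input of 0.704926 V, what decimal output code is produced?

24443

V_FS = 1.89 V. LSB = 1.89 V / 2^16 ≈ 28.84 µV.
code = ⌊(V_in − V_min)/LSB⌋ = ⌊(V_in − V_min) × 2^16 / range⌋
     = ⌊(0.704926 − (0)) × 65536 / 1.89⌋ = ⌊0.704926 × 65536/1.89⌋
     = ⌊24443.402⌋ = 24443.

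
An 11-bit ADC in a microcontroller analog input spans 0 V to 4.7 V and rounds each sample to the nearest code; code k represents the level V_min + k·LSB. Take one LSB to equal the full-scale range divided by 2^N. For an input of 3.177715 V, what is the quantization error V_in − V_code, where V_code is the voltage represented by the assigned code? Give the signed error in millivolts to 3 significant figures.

−0.752 mV

Span = 4.7 V. LSB = 4.7 V / 2^11 ≈ 2.295 mV.
(V_in − V_min)/LSB = (3.177715 − (0)) × 2048/4.7 = 1384.6724 → nearest code k = 1385.
V_code = V_min + k × range/2^11 = 0 + 1385 × 4.7/2048 = 3.178466797 V.
e = 3.177715 − (3.178466797) = −0.752 mV.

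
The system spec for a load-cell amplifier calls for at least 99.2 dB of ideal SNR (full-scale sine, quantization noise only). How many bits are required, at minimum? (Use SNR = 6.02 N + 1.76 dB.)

6.02 N + 1.76 ≥ 99.2 gives N ≥ 16.186, so the minimum integer is 17.

17 bits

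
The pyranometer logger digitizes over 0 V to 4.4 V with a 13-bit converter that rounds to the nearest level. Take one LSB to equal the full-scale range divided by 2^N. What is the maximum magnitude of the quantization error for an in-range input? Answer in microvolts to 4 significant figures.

Span = 4.4 V.
LSB = 4.4 V / 2^13 = 0.537109 mV.
A rounding quantizer has |error| ≤ LSB/2 = 268.6 µV.

268.6 µV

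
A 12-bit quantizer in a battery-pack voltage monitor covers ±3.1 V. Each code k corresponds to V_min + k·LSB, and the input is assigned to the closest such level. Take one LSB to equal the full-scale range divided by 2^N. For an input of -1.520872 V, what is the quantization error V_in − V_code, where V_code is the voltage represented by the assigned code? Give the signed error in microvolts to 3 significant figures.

+368 µV

Span: 3.1 V − (-3.1 V) = 6.2 V. LSB = 6.2 V / 2^12 ≈ 1.514 mV.
(-1.520872 − (-3.1)) / LSB = 1.579128 × 4096/6.2 = 1043.2433. Nearest integer: k = 1043.
V_code = -3.1 + (1043/4096) × 6.2 = -1.521240234 V.
e = -1.520872 − (-1.521240234) = +368 µV.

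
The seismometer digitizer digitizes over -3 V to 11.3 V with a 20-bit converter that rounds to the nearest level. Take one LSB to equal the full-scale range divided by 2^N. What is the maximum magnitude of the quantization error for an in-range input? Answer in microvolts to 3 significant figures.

6.82 µV

Full-scale range = 11.3 V − (-3 V) = 14.3 V.
One LSB is 14.3 V / 1048576 = 13.638 µV.
Worst-case error for round-to-nearest is half an LSB: 6.82 µV.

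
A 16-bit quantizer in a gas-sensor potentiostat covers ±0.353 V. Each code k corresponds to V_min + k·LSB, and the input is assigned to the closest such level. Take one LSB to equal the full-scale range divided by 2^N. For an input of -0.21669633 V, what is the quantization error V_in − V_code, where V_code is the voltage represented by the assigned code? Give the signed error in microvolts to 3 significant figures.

−3.37 µV

Range = 0.353 − (-0.353) = 0.706 V. LSB = 0.706 V / 2^16 ≈ 10.77 µV.
Position in LSBs: (-0.21669633 − (-0.353)) × 65536/0.706 = 12652.6874; rounding gives k = 12653.
V_code = -0.353 + (12653/65536) × 0.706 = -0.21669296265 V.
V_in − V_code = -0.21669633 − (-0.21669296265) = −3.37 µV.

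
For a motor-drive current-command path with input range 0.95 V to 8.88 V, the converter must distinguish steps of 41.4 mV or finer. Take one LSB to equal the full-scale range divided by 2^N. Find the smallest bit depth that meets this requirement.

Range = 8.88 − (0.95) = 7.93 V.
Need 2^N ≥ 7.93 V / 41.4 mV = 191.5 → N_min = 8.

8 bits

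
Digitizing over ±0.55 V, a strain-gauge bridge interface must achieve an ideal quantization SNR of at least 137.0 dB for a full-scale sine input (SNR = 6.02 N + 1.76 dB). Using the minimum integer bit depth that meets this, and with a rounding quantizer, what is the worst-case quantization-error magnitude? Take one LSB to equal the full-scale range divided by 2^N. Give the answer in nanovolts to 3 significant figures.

65.6 nV

Span: 0.55 V − (-0.55 V) = 1.1 V.
N ≥ (137.0 − 1.76)/6.02 = 22.465 → N_min = 23.
LSB = 1.1 V / 2^23 = 131.13 nV.
Max error for round-to-nearest is LSB/2 = 65.6 nV.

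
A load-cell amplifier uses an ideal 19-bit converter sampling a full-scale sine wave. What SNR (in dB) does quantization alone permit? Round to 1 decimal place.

Ideal quantization SNR: 6.02 × 19 + 1.76 dB = 116.1 dB.

116.1 dB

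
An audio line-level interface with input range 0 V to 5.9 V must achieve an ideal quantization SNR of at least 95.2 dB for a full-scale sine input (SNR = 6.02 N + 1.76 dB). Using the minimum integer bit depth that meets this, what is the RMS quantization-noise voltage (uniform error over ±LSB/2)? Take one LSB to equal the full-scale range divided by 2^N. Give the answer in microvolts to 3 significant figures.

26.0 µV

Span = 5.9 V.
Solving 6.02 N ≥ 95.2 − 1.76: N ≥ 15.522. Round up → N = 16.
Step size = 5.9/65536 V = 90.027 µV.
RMS noise = LSB/√12 = 26.0 µV.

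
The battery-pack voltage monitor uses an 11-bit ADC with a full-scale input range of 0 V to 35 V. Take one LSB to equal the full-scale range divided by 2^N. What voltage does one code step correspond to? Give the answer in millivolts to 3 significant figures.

17.1 mV

Range is 35 V.
2^11 = 2048 levels.
LSB = 35 V / 2^11 = 17.1 mV.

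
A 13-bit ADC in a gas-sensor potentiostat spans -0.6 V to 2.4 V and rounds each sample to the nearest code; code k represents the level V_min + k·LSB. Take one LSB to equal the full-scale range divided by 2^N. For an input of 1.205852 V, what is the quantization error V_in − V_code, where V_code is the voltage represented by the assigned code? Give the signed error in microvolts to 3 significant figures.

+65.9 µV

Range = 2.4 − (-0.6) = 3 V. LSB = 3 V / 2^13 ≈ 366.2 µV.
(V_in − V_min)/LSB = (1.205852 − (-0.6)) × 8192/3 = 4931.1799 → nearest code k = 4931.
Reconstructed level: -0.6 + 4931 × 3/8192 V = 1.205786133 V.
e = 1.205852 − (1.205786133) = +65.9 µV.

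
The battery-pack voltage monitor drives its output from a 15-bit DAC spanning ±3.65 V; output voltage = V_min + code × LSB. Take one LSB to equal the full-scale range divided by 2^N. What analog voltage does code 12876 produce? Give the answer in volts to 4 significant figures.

-0.7815 V

Full-scale range = 3.65 V − (-3.65 V) = 7.3 V. LSB = 7.3 V / 2^15.
Output = V_min + (12876/32768) × range = -3.65 + 0.392944 × 7.3 V
      = -3.65 + 2.86849 = -0.781506 V.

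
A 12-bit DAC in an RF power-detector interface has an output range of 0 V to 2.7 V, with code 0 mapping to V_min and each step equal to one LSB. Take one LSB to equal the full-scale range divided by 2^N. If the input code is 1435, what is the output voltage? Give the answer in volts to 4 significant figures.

0.9459 V

Full-scale range = 2.7 V. LSB = 2.7 V / 2^12.
V_out = V_min + code × LSB = 0 V + 1435 × 2.7 V / 4096
      = 0 + 0.945923 = 0.945923 V.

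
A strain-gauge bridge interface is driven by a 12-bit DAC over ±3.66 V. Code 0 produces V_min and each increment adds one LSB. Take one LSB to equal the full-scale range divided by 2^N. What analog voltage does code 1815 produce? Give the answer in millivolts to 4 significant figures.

Range = 3.66 − (-3.66) = 7.32 V. LSB = 7.32 V / 2^12.
Output = V_min + (1815/4096) × range = -3.66 + 0.443115 × 7.32 V
      = -3.66 V + 3.24360 V = -0.416396 V.

-416.4 mV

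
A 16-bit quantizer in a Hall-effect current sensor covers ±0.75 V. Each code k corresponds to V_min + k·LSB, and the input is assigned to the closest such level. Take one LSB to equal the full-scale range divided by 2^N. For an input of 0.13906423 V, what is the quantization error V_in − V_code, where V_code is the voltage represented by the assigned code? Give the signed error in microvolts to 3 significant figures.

The full-scale span is 0.75 − (-0.75) = 1.5 V. LSB = 1.5 V / 2^16 ≈ 22.89 µV.
(0.13906423 − (-0.75)) / LSB = 0.88906423 × 65536/1.5 = 38843.8089. Nearest integer: k = 38844.
Reconstructed level: -0.75 + 38844 × 1.5/65536 V = 0.13906860352 V.
V_in − V_code = 0.13906423 − (0.13906860352) = −4.37 µV.

−4.37 µV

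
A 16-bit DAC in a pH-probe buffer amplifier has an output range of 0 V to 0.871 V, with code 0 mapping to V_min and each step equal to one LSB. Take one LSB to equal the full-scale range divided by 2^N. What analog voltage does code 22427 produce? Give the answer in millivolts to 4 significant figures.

298.1 mV

Full-scale range = 0.871 V. LSB = 0.871 V / 2^16.
V_out = 0 + 22427 × (0.871/65536) V
      = 0 V + 0.298064 V = 0.298064 V.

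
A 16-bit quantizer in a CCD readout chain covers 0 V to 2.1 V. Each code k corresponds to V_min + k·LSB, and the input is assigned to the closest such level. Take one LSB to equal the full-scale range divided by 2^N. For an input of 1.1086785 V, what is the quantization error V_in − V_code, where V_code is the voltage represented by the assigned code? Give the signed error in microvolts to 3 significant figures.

V_FS = 2.1 V. LSB = 2.1 V / 2^16 ≈ 32.04 µV.
Position in LSBs: (1.1086785 − (0)) × 65536/2.1 = 34599.2163; rounding gives k = 34599.
Reconstructed level: 0 + 34599 × 2.1/65536 V = 1.1086715698 V.
e = 1.1086785 − (1.1086715698) = +6.93 µV.

+6.93 µV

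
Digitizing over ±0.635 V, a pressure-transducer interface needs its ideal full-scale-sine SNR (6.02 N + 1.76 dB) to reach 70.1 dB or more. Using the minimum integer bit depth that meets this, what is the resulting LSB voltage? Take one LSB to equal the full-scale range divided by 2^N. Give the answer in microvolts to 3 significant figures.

Span: 0.635 V − (-0.635 V) = 1.27 V.
6.02 N + 1.76 ≥ 70.1 gives N ≥ 11.352, so the minimum integer is 12.
One LSB is 1.27 V / 4096 = 310 µV.

310 µV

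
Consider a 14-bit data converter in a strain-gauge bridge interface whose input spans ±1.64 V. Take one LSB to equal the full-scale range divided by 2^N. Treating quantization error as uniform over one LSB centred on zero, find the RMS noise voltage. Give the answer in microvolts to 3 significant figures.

Full-scale range = 1.64 V − (-1.64 V) = 3.28 V.
One LSB is 3.28 V / 16384 = 200.20 µV.
σ_q = LSB/√12 = 200.20 µV/3.4641 = 57.8 µV.

57.8 µV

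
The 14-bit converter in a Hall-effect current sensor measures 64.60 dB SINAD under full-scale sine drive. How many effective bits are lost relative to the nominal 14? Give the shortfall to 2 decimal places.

N_eff = (64.60 − 1.76)/6.02 = 10.4385 bits.
Lost resolution: 14 − 10.4385 = 3.5615 bits.

3.56 bits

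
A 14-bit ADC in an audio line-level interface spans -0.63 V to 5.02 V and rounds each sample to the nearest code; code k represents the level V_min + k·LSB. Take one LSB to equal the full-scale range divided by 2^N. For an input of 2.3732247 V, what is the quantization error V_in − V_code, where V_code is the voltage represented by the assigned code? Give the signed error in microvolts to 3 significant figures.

Range = 5.02 − (-0.63) = 5.65 V. LSB = 5.65 V / 2^14 ≈ 344.8 µV.
Position in LSBs: (2.3732247 − (-0.63)) × 16384/5.65 = 8708.8201; rounding gives k = 8709.
Reconstructed level: -0.63 + 8709 × 5.65/16384 V = 2.3732867432 V.
V_in − V_code = 2.3732247 − (2.3732867432) = −62.0 µV.

−62.0 µV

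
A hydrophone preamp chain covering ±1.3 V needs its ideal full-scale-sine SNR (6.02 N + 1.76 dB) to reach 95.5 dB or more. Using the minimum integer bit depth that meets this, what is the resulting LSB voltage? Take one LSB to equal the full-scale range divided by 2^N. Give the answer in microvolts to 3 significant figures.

Range = 1.3 − (-1.3) = 2.6 V.
6.02 N + 1.76 ≥ 95.5 gives N ≥ 15.571, so the minimum integer is 16.
LSB = 2.6 V ÷ 2^16 = 2.6/65536 V = 39.7 µV.

39.7 µV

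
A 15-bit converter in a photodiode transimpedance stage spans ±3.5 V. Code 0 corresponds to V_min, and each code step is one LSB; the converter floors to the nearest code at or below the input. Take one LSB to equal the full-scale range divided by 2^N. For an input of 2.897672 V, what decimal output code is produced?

29948

Span: 3.5 V − (-3.5 V) = 7 V. LSB = 7 V / 2^15 ≈ 213.6 µV.
V_in − V_min = 2.897672 − (-3.5) = 6.397672 V.
Divide by LSB: 6.397672 × 32768/7 = 29948.4166.
Truncating gives code 29948.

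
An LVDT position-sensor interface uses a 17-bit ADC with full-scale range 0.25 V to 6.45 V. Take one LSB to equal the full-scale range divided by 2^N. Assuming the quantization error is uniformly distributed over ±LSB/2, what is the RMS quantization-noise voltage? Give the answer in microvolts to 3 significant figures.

Range = 6.45 − (0.25) = 6.2 V.
LSB = 6.2 V / 2^17 = 47.302 µV.
For a uniform distribution on [−LSB/2, +LSB/2], V_rms = LSB/√12 = 47.302 µV/3.4641 = 13.7 µV.

13.7 µV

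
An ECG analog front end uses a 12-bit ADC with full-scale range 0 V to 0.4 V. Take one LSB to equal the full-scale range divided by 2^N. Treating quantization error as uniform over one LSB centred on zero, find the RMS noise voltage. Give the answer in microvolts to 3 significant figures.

V_FS = 0.4 V.
Step size = 0.4/4096 V = 97.656 µV.
RMS of a uniform error over width LSB is LSB/√12 = 28.2 µV.

28.2 µV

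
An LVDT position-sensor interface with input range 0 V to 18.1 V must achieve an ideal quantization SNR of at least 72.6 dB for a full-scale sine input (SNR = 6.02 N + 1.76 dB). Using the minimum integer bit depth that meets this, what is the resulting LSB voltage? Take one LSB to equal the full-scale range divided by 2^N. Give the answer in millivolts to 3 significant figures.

V_FS = 18.1 V.
Solving 6.02 N ≥ 72.6 − 1.76: N ≥ 11.767. Round up → N = 12.
Step size = 18.1/4096 V = 4.42 mV.

4.42 mV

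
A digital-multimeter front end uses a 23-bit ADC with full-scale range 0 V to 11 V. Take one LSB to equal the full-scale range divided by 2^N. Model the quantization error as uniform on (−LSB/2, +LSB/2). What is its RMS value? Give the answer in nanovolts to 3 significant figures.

379 nV

Range is 11 V.
LSB = 11 V ÷ 2^23 = 11/8388608 V = 1.3113 µV.
σ_q = LSB/√12 = 1.3113 µV/3.4641 = 379 nV.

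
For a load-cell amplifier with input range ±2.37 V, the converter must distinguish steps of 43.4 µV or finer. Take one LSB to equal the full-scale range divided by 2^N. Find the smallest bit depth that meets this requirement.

Range = 2.37 − (-2.37) = 4.74 V.
4.74 V / 43.4 µV = 109200. Since 2^16 = 65536 and 2^17 = 131072, N = 17.

17 bits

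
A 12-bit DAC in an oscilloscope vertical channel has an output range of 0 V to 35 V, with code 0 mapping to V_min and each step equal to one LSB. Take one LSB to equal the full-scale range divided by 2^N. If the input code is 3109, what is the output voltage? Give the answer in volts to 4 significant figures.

Range is 35 V. LSB = 35 V / 2^12.
Output = V_min + (3109/4096) × range = 0 + 0.759033 × 35 V
      = 0 + 26.5662 = 26.5662 V.

26.57 V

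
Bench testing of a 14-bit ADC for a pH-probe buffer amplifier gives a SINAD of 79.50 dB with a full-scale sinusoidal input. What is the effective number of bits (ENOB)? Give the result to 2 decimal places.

Inverting SNR = 6.02 N + 1.76: N_eff = (79.50 − 1.76)/6.02 = 12.9136.

12.91 bits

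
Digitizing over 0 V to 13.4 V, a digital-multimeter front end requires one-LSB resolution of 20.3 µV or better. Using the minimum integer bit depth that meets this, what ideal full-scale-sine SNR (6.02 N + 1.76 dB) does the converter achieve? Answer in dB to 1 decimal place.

122.2 dB

V_FS = 13.4 V.
Levels needed ≥ 13.4/20.3 µV = 660100. 2^20 = 1048576 suffices, so N_min = 20.
6.02(20) + 1.76 = 122.16 dB.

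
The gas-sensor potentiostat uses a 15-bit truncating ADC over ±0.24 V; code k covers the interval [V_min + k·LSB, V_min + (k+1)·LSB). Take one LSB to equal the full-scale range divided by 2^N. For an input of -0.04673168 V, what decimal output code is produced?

13193

Span: 0.24 V − (-0.24 V) = 0.48 V. LSB = 0.48 V / 2^15 ≈ 14.65 µV.
code = ⌊(V_in − V_min)/LSB⌋ = ⌊(V_in − V_min) × 2^15 / range⌋
     = ⌊(-0.04673168 − (-0.24)) × 32768 / 0.48⌋ = ⌊0.19326832 × 32768/0.48⌋
     = ⌊13193.784⌋ = 13193.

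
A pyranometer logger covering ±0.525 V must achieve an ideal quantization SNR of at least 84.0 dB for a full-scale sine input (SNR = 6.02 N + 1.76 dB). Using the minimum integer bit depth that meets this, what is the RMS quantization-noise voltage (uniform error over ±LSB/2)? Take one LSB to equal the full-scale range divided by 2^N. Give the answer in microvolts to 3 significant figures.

18.5 µV

Full-scale range = 0.525 V − (-0.525 V) = 1.05 V.
Required N = ⌈(84.0 − 1.76)/6.02⌉ = ⌈13.661⌉ = 14.
Step size = 1.05/16384 V = 64.087 µV.
V_rms = LSB/√12 = 18.5 µV.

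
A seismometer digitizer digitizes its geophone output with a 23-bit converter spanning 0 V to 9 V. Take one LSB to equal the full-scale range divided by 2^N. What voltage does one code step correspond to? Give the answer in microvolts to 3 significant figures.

V_FS = 9 V.
There are 2^23 = 8388608 steps.
Step size = 9/8388608 V = 1.07 µV.

1.07 µV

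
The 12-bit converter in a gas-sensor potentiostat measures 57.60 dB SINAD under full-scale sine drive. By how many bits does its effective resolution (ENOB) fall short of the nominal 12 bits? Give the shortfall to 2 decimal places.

2.72 bits

N_eff = (57.60 − 1.76)/6.02 = 9.2757 bits.
Shortfall = 12 − 9.2757 = 2.7243 bits.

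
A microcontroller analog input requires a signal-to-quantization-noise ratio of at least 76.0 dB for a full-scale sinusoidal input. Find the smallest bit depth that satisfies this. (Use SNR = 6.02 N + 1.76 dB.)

13 bits

6.02 N + 1.76 ≥ 76.0 gives N ≥ 12.332, so the minimum integer is 13.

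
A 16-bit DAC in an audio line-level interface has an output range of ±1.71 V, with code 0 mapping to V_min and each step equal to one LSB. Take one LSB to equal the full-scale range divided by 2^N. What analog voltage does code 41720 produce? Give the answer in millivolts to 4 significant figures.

Full-scale range = 1.71 V − (-1.71 V) = 3.42 V. LSB = 3.42 V / 2^16.
Output = V_min + (41720/65536) × range = -1.71 + 0.636597 × 3.42 V
      = -1.71 + 2.17716 = 0.467161 V.

467.2 mV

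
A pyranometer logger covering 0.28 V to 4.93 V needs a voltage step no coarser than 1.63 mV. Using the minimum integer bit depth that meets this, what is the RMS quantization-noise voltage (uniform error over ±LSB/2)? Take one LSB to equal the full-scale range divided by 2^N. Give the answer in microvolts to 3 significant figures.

Range = 4.93 − (0.28) = 4.65 V.
Need 2^N ≥ 4.65 V / 1.63 mV = 2853 → N_min = 12.
Step size = 4.65/4096 V = 1.1353 mV.
σ_q = LSB/√12 = 1.1353 mV/3.4641 = 328 µV.

328 µV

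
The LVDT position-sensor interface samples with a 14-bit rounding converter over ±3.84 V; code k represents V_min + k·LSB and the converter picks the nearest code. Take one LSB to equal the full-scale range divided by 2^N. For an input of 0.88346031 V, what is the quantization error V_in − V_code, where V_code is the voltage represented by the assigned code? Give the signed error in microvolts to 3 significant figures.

Range = 3.84 − (-3.84) = 7.68 V. LSB = 7.68 V / 2^14 ≈ 468.8 µV.
(V_in − V_min)/LSB = (0.88346031 − (-3.84)) × 16384/7.68 = 10076.7153 → nearest code k = 10077.
V_code = V_min + k × range/2^14 = -3.84 + 10077 × 7.68/16384 = 0.88359375000 V.
Error = V_in − V_code = 0.88346031 − (0.88359375000) = −133 µV.

−133 µV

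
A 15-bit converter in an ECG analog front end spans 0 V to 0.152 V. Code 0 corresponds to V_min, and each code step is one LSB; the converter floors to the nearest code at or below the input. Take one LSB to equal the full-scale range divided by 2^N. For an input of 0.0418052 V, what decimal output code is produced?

9012

V_FS = 0.152 V. LSB = 0.152 V / 2^15 ≈ 4.639 µV.
code = ⌊(V_in − V_min)/LSB⌋ = ⌊(V_in − V_min) × 2^15 / range⌋
     = ⌊(0.0418052 − (0)) × 32768 / 0.152⌋ = ⌊0.0418052 × 32768/0.152⌋
     = ⌊9012.321⌋ = 9012.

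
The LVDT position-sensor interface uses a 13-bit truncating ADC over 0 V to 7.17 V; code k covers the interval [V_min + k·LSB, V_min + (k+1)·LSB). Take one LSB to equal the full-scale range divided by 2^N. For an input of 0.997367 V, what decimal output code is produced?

Span = 7.17 V. LSB = 7.17 V / 2^13 ≈ 0.8752 mV.
V_in − V_min = 0.997367 − (0) = 0.997367 V.
Divide by LSB: 0.997367 × 8192/7.17 = 1139.5301.
Truncating gives code 1139.

1139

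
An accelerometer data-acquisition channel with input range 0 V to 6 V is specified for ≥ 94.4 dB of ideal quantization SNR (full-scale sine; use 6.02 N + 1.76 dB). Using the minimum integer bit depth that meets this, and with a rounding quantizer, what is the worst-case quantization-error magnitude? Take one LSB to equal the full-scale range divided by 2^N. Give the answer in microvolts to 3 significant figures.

45.8 µV

Span = 6 V.
Required N = ⌈(94.4 − 1.76)/6.02⌉ = ⌈15.389⌉ = 16.
LSB = 6 V ÷ 2^16 = 6/65536 V = 91.553 µV.
Half an LSB is 45.8 µV.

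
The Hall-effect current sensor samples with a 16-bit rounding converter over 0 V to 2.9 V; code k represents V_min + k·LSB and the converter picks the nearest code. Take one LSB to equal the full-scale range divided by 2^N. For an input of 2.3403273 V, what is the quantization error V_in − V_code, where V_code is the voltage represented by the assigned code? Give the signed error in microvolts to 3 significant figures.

+7.48 µV

Range is 2.9 V. LSB = 2.9 V / 2^16 ≈ 44.25 µV.
(V_in − V_min)/LSB = (2.3403273 − (0)) × 65536/2.9 = 52888.1689 → nearest code k = 52888.
V_code = V_min + k × range/2^16 = 0 + 52888 × 2.9/65536 = 2.3403198242 V.
e = 2.3403273 − (2.3403198242) = +7.48 µV.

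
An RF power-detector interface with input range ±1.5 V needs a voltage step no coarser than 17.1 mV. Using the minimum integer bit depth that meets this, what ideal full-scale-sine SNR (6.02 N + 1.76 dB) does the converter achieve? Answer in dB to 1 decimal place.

49.9 dB

The full-scale span is 1.5 − (-1.5) = 3 V.
Need 2^N ≥ 3 V / 17.1 mV = 175.4 → N_min = 8.
SNR = 6.02 × 8 + 1.76 = 49.92 dB.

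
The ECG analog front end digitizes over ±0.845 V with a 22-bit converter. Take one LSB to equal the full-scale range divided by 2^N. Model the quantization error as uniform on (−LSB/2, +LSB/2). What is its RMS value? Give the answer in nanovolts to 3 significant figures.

Span: 0.845 V − (-0.845 V) = 1.69 V.
LSB = 1.69 V / 2^22 = 402.93 nV.
V_rms = LSB/√12 = 402.93 nV / √12 = 116 nV.

116 nV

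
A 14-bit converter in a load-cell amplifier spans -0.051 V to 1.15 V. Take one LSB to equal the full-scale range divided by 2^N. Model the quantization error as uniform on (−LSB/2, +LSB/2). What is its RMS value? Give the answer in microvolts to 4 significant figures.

21.16 µV

Full-scale range = 1.15 V − (-0.051 V) = 1.201 V.
Step size = 1.201/16384 V = 73.3032 µV.
For a uniform distribution on [−LSB/2, +LSB/2], V_rms = LSB/√12 = 73.3032 µV/3.4641 = 21.16 µV.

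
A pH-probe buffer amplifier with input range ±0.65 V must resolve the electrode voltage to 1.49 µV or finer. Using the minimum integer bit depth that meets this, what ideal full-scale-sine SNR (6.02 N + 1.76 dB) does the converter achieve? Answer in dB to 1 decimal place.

122.2 dB

Span: 0.65 V − (-0.65 V) = 1.3 V.
1.3 V / 1.49 µV = 872500. Since 2^19 = 524288 and 2^20 = 1048576, N = 20.
Ideal SNR at N = 20: 6.02·20 + 1.76 = 122.2 dB.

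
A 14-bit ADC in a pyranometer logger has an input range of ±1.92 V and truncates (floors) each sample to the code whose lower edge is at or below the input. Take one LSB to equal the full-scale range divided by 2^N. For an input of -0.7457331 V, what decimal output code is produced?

5010

The full-scale span is 1.92 − (-1.92) = 3.84 V. LSB = 3.84 V / 2^14 ≈ 234.4 µV.
(V_in − V_min) × 2^14/range = (-0.7457331 − (-1.92)) × 16384/3.84 = 5010.205.
Floor → code = 5010.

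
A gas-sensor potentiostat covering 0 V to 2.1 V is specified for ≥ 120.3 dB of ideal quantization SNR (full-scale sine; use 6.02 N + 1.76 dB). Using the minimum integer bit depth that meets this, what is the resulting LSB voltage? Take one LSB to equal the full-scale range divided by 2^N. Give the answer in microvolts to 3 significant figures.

2.00 µV

V_FS = 2.1 V.
Solving 6.02 N ≥ 120.3 − 1.76: N ≥ 19.691. Round up → N = 20.
Step size = 2.1/1048576 V = 2.00 µV.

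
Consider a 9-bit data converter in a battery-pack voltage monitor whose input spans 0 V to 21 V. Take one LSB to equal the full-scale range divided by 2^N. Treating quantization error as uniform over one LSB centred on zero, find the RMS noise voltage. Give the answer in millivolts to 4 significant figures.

V_FS = 21 V.
Step size = 21/512 V = 41.0156 mV.
σ_q = LSB/√12 = 41.0156 mV/3.4641 = 11.84 mV.

11.84 mV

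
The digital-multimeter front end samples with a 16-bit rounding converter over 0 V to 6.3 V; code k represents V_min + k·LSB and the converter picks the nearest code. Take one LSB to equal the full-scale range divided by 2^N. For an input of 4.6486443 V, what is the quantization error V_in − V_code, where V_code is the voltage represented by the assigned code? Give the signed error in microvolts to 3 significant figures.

V_FS = 6.3 V. LSB = 6.3 V / 2^16 ≈ 96.13 µV.
(V_in − V_min)/LSB = (4.6486443 − (0)) × 65536/6.3 = 48357.7068 → nearest code k = 48358.
V_code = V_min + k × range/2^16 = 0 + 48358 × 6.3/65536 = 4.6486724854 V.
V_in − V_code = 4.6486443 − (4.6486724854) = −28.2 µV.

−28.2 µV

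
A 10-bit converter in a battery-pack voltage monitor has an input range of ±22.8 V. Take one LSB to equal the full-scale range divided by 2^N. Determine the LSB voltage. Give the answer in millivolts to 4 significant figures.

The full-scale span is 22.8 − (-22.8) = 45.6 V.
Number of codes = 2^10 = 1024.
LSB = 45.6 V / 2^10 = 44.53 mV.

44.53 mV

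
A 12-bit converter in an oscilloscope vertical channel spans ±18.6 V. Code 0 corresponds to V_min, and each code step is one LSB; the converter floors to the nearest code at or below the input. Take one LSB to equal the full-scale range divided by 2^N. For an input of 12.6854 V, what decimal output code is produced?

3444

Range = 18.6 − (-18.6) = 37.2 V. LSB = 37.2 V / 2^12 ≈ 9.082 mV.
V_in − V_min = 12.6854 − (-18.6) = 31.2854 V.
Divide by LSB: 31.2854 × 4096/37.2 = 3444.7580.
Truncating gives code 3444.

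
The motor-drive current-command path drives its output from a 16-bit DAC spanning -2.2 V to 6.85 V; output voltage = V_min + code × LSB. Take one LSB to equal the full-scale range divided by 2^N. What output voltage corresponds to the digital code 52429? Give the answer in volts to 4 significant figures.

Span: 6.85 V − (-2.2 V) = 9.05 V. LSB = 9.05 V / 2^16.
V_out = V_min + code × LSB = -2.2 V + 52429 × 9.05 V / 65536
      = -2.2 + 7.24003 = 5.04003 V.

5.040 V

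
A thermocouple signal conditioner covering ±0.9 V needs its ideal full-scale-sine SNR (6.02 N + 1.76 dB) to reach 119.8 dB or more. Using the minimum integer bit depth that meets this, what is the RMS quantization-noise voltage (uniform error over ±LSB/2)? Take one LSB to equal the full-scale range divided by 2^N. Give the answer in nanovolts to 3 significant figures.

Span: 0.9 V − (-0.9 V) = 1.8 V.
Solving 6.02 N ≥ 119.8 − 1.76: N ≥ 19.608. Round up → N = 20.
LSB = 1.8 V / 2^20 = 1.7166 µV.
σ_q = LSB/√12 = 1.7166 µV/3.4641 = 496 nV.

496 nV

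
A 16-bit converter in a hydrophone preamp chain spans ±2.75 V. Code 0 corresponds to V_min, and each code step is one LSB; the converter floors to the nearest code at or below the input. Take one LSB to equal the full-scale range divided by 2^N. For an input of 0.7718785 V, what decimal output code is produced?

41965

Span: 2.75 V − (-2.75 V) = 5.5 V. LSB = 5.5 V / 2^16 ≈ 83.92 µV.
(V_in − V_min) × 2^16/range = (0.7718785 − (-2.75)) × 65536/5.5 = 41965.424.
Floor → code = 41965.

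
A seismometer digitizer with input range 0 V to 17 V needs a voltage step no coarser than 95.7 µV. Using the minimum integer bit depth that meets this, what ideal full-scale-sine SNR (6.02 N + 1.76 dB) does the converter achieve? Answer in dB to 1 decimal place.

V_FS = 17 V.
Need 2^N ≥ 17 V / 95.7 µV = 177600 → N_min = 18.
Ideal SNR at N = 18: 6.02·18 + 1.76 = 110.1 dB.

110.1 dB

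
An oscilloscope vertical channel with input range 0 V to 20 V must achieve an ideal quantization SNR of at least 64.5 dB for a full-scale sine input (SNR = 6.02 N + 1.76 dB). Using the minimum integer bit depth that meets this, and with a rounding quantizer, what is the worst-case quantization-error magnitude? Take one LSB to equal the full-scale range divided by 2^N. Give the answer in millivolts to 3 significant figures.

4.88 mV

Span = 20 V.
N ≥ (64.5 − 1.76)/6.02 = 10.422 → N_min = 11.
LSB = 20 V / 2^11 = 9.7656 mV.
|e|_max = LSB/2 = 4.88 mV.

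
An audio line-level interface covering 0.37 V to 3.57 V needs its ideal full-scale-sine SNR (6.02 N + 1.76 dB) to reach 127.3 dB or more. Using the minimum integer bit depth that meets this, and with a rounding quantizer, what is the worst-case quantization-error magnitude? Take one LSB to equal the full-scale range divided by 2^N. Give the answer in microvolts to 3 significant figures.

0.763 µV

Span: 3.57 V − (0.37 V) = 3.2 V.
Required N = ⌈(127.3 − 1.76)/6.02⌉ = ⌈20.854⌉ = 21.
LSB = 3.2 V / 2^21 = 1.5259 µV.
|e|_max = LSB/2 = 0.763 µV.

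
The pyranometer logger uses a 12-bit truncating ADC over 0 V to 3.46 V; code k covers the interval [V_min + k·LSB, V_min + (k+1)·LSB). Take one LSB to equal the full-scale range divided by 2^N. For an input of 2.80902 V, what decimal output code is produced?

3325

Full-scale range = 3.46 V. LSB = 3.46 V / 2^12 ≈ 0.8447 mV.
code = ⌊(V_in − V_min)/LSB⌋ = ⌊(V_in − V_min) × 2^12 / range⌋
     = ⌊(2.80902 − (0)) × 4096 / 3.46⌋ = ⌊2.80902 × 4096/3.46⌋
     = ⌊3325.360⌋ = 3325.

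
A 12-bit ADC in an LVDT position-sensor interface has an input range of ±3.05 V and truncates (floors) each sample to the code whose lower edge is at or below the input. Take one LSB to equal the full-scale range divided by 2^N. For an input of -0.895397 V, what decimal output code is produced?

1446

Span: 3.05 V − (-3.05 V) = 6.1 V. LSB = 6.1 V / 2^12 ≈ 1.489 mV.
(V_in − V_min) × 2^12/range = (-0.895397 − (-3.05)) × 4096/6.1 = 1446.763.
Floor → code = 1446.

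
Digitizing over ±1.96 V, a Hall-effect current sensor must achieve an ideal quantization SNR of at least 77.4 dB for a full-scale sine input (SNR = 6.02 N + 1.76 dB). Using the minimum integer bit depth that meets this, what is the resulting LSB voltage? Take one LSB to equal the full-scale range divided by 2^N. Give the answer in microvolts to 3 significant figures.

479 µV

Full-scale range = 1.96 V − (-1.96 V) = 3.92 V.
6.02 N + 1.76 ≥ 77.4 gives N ≥ 12.565, so the minimum integer is 13.
LSB = 3.92 V / 2^13 = 479 µV.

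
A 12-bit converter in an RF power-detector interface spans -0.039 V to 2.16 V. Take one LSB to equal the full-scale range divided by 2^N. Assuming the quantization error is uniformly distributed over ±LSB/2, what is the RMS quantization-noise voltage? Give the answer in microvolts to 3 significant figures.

155 µV

Span: 2.16 V − (-0.039 V) = 2.199 V.
Step size = 2.199/4096 V = 0.53687 mV.
σ_q = LSB/√12 = 0.53687 mV/3.4641 = 155 µV.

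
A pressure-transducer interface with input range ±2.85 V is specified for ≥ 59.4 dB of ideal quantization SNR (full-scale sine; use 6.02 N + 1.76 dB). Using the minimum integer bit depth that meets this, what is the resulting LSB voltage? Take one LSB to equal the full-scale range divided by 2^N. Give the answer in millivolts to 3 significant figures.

Range = 2.85 − (-2.85) = 5.7 V.
6.02 N + 1.76 ≥ 59.4 gives N ≥ 9.575, so the minimum integer is 10.
Step size = 5.7/1024 V = 5.57 mV.

5.57 mV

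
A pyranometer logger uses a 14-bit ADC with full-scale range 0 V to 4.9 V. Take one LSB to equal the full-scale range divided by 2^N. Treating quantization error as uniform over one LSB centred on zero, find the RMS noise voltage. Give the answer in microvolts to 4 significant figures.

86.33 µV

Range is 4.9 V.
One LSB is 4.9 V / 16384 = 299.072 µV.
V_rms = LSB/√12 = 299.072 µV / √12 = 86.33 µV.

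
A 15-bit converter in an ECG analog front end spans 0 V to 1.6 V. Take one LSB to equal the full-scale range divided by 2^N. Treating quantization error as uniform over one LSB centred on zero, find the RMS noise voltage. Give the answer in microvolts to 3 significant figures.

Full-scale range = 1.6 V.
Step size = 1.6/32768 V = 48.828 µV.
RMS of a uniform error over width LSB is LSB/√12 = 14.1 µV.

14.1 µV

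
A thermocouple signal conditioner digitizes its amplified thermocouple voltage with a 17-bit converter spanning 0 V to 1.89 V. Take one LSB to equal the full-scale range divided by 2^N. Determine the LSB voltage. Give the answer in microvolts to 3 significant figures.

14.4 µV

Full-scale range = 1.89 V.
There are 2^17 = 131072 steps.
LSB = 1.89 V / 2^17 = 14.4 µV.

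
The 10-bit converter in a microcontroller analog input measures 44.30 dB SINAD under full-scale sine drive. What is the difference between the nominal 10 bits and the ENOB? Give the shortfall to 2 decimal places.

2.93 bits

N_eff = (44.30 − 1.76)/6.02 = 7.0664 bits.
10 − 7.0664 = 2.93 bits below nominal.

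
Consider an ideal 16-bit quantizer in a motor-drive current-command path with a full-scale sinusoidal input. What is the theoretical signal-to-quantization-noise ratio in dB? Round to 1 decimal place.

SNR = 6.02·16 + 1.76 = 98.08 dB.

98.1 dB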